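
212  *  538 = 114056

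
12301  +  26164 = 38465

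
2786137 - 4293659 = - 1507522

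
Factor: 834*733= 611322 = 2^1* 3^1*139^1*733^1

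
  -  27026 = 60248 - 87274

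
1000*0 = 0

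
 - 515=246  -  761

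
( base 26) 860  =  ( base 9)7562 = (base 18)H32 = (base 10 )5564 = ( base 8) 12674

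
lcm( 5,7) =35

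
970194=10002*97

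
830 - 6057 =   -  5227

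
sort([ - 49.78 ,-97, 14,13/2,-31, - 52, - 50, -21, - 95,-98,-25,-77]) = [-98,  -  97,-95, -77,-52,-50,-49.78, - 31, - 25, - 21, 13/2,14 ] 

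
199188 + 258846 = 458034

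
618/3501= 206/1167  =  0.18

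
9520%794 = 786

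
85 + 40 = 125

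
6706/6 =3353/3 = 1117.67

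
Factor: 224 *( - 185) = -2^5 * 5^1*7^1*37^1 = - 41440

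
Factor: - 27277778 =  - 2^1*11^1*1239899^1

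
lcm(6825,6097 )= 457275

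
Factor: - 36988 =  - 2^2*7^1*1321^1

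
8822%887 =839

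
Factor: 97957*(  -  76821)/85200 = - 2^(-4 )*5^(-2)*23^1*29^1 * 71^( - 1)*883^1*4259^1 = -2508384899/28400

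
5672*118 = 669296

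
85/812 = 85/812 = 0.10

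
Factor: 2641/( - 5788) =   -  2^( - 2 )*19^1*139^1*1447^(  -  1 ) 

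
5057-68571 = - 63514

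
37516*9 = 337644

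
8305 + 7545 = 15850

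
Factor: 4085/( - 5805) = -19/27 = - 3^( - 3) * 19^1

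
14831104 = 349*42496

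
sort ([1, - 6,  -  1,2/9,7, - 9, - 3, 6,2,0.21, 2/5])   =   [ -9, - 6, - 3, - 1, 0.21,2/9, 2/5,  1,2,6,7]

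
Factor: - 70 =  -2^1*5^1*7^1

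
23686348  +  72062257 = 95748605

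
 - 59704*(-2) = 119408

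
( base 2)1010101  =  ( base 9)104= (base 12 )71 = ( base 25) 3A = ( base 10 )85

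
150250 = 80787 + 69463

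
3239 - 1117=2122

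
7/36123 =7/36123 = 0.00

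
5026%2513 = 0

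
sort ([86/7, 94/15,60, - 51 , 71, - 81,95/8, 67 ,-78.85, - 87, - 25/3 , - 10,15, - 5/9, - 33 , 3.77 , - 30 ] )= [  -  87, - 81, -78.85, - 51,-33,  -  30 , - 10 , - 25/3,-5/9,3.77,94/15, 95/8 , 86/7 , 15,60, 67,71] 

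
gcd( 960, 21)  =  3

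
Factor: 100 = 2^2*5^2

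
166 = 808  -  642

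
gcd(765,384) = 3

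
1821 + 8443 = 10264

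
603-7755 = -7152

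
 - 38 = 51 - 89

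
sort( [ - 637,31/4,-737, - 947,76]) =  [ - 947,-737, - 637, 31/4, 76] 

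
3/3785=3/3785 = 0.00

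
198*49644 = 9829512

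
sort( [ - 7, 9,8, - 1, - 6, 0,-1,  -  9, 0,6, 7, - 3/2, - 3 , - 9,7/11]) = [  -  9, - 9, - 7, - 6, - 3, - 3/2,-1, - 1, 0, 0, 7/11, 6, 7, 8, 9 ]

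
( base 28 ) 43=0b1110011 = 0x73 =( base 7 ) 223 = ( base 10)115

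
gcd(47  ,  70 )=1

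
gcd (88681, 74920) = 1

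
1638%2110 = 1638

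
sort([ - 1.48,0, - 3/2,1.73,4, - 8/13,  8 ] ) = [ - 3/2, - 1.48, - 8/13, 0,1.73 , 4, 8] 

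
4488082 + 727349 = 5215431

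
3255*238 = 774690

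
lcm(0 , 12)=0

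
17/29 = 17/29=0.59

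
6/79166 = 3/39583=0.00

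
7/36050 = 1/5150=0.00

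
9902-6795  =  3107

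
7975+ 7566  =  15541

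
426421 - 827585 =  - 401164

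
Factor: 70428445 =5^1*179^1*78691^1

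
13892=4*3473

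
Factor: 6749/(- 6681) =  - 397/393 = - 3^( -1 )*131^(-1 )*397^1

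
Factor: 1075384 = 2^3*229^1*587^1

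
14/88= 7/44 = 0.16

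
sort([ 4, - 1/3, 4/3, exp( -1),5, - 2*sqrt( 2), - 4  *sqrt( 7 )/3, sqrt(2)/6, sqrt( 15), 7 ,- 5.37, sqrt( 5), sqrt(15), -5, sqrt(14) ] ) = [ - 5.37,  -  5, - 4* sqrt( 7 )/3, - 2*sqrt( 2 ), - 1/3, sqrt(2)/6  ,  exp(-1), 4/3,  sqrt( 5),  sqrt ( 14),sqrt(15 ), sqrt( 15 ),4,  5,7] 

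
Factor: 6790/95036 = 2^(-1)*5^1*7^1* 23^ ( - 1) * 97^1*1033^( - 1 )= 3395/47518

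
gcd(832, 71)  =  1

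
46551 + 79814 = 126365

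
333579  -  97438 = 236141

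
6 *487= 2922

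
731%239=14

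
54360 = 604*90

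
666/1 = 666  =  666.00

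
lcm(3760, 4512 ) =22560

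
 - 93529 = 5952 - 99481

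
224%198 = 26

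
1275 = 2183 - 908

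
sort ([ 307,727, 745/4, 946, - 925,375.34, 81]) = [ - 925, 81, 745/4, 307, 375.34 , 727, 946]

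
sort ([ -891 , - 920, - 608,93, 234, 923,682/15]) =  [ - 920,  -  891,  -  608, 682/15 , 93,234, 923 ]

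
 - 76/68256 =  - 19/17064 = - 0.00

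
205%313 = 205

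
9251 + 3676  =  12927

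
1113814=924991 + 188823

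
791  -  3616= -2825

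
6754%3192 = 370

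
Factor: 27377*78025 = 2136090425 = 5^2* 7^1*  3121^1*3911^1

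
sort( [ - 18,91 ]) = [ - 18,  91]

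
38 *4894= 185972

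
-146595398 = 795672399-942267797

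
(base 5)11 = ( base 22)6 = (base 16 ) 6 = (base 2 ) 110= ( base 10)6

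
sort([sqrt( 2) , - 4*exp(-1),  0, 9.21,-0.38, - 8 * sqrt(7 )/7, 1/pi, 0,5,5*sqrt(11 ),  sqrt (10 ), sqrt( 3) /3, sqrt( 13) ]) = [ - 8*sqrt( 7)/7 , - 4*exp( - 1 ), - 0.38, 0,  0 , 1/pi, sqrt ( 3)/3 , sqrt( 2), sqrt( 10 ), sqrt( 13), 5, 9.21,5*sqrt( 11)] 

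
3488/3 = 1162 + 2/3 = 1162.67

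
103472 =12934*8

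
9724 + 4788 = 14512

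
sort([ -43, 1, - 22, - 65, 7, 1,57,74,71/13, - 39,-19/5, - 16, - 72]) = [ - 72, - 65,-43, -39 , - 22 ,- 16 , - 19/5, 1, 1,  71/13,7, 57,74] 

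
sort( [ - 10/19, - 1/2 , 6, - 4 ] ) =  [  -  4, - 10/19, - 1/2,6 ] 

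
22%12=10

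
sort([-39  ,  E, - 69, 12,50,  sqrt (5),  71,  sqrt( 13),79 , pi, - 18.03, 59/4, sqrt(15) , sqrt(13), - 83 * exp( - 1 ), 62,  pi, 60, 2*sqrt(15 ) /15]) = [ - 69, - 39, - 83 * exp( - 1), - 18.03 , 2 * sqrt(15) /15, sqrt(5),E, pi , pi,  sqrt( 13),sqrt ( 13), sqrt ( 15) , 12, 59/4, 50 , 60,  62, 71,79]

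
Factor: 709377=3^1 * 179^1*1321^1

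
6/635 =6/635 = 0.01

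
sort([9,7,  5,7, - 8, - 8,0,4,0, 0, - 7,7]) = [ - 8 , - 8,- 7, 0,0,0,4, 5,7,7,7, 9 ] 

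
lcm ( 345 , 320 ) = 22080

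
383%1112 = 383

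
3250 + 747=3997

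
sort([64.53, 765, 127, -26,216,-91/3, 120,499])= [- 91/3, - 26, 64.53,120 , 127, 216, 499,765 ] 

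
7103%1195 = 1128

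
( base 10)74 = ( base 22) 38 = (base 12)62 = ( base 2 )1001010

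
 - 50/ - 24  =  25/12 = 2.08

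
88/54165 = 88/54165 = 0.00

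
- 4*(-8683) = 34732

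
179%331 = 179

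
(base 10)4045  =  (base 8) 7715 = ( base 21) 93D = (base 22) 87J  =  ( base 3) 12112211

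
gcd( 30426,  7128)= 66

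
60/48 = 5/4 = 1.25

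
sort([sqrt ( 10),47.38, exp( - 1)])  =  [exp( - 1),sqrt( 10 ),47.38 ]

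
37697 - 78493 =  - 40796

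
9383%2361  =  2300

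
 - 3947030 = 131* ( - 30130 ) 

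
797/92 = 8 + 61/92= 8.66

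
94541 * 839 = 79319899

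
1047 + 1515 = 2562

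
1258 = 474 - -784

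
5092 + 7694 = 12786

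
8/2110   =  4/1055 = 0.00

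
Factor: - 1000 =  - 2^3*5^3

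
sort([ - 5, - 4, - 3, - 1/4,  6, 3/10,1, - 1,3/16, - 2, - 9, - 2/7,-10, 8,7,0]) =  [- 10, - 9,-5, - 4,-3, - 2,  -  1,-2/7,-1/4,0,3/16, 3/10,1, 6, 7, 8 ]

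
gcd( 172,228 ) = 4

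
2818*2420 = 6819560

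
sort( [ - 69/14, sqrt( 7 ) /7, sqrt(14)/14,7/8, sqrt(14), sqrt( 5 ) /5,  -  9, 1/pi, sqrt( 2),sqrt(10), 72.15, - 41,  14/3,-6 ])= [ - 41, -9, - 6, -69/14, sqrt( 14 ) /14,  1/pi, sqrt( 7)/7, sqrt(5 )/5, 7/8,sqrt( 2), sqrt(10),sqrt ( 14) , 14/3, 72.15]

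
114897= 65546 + 49351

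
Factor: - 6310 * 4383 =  - 2^1*3^2*5^1*487^1*631^1 = - 27656730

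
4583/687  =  6 + 461/687 = 6.67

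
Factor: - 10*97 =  - 2^1*5^1  *  97^1  =  - 970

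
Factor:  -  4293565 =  - 5^1*858713^1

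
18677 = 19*983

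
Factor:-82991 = - 37^1*2243^1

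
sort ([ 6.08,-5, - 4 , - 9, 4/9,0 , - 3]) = [ - 9, - 5, - 4,-3,0, 4/9, 6.08 ]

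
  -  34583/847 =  - 34583/847 = - 40.83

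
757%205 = 142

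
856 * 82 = 70192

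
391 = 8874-8483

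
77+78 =155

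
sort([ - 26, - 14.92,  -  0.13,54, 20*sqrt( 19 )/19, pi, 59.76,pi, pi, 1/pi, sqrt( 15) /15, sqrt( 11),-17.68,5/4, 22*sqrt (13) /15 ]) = [ - 26, - 17.68, - 14.92,-0.13,sqrt(15 ) /15, 1/pi, 5/4, pi,pi, pi,sqrt( 11), 20*sqrt( 19) /19 , 22 * sqrt(13 )/15, 54, 59.76] 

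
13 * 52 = 676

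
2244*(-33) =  - 74052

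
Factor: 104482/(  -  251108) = - 2^(-1 )*7^1*11^( - 1) * 13^( - 1 )*17^1 = - 119/286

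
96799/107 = 904 + 71/107 =904.66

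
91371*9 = 822339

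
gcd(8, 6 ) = 2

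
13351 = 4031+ 9320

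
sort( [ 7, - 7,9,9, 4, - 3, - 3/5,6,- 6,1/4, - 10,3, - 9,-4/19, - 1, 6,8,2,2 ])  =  [ - 10, - 9 , - 7, - 6, - 3, - 1, - 3/5, - 4/19,1/4,2,  2,3,4,6, 6,7,  8, 9,9 ]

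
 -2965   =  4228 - 7193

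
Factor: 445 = 5^1*89^1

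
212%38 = 22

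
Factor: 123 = 3^1*41^1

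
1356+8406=9762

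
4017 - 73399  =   - 69382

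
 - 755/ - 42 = 755/42=17.98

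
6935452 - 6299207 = 636245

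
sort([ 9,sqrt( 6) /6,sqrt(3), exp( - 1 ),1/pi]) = [ 1/pi,  exp( - 1),sqrt( 6 )/6, sqrt(3),9]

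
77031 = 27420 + 49611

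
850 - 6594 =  - 5744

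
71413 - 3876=67537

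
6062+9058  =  15120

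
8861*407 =3606427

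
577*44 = 25388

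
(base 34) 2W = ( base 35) 2u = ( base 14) 72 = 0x64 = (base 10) 100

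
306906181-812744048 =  - 505837867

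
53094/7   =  7584 + 6/7  =  7584.86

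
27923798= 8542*3269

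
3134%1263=608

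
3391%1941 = 1450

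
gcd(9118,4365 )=97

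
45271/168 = 269 + 79/168 = 269.47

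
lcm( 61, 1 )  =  61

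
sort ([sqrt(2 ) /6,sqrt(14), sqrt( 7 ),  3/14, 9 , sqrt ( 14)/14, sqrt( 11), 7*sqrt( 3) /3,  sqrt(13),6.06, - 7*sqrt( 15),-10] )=[ - 7*sqrt( 15 ),-10 , 3/14,sqrt(2 ) /6, sqrt(14) /14,sqrt(7),sqrt( 11),sqrt(13 ),sqrt (14),7*sqrt( 3) /3,6.06,  9] 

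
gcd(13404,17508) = 12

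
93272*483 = 45050376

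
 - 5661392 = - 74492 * 76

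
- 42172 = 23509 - 65681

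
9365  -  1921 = 7444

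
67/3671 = 67/3671 = 0.02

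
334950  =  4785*70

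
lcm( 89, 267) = 267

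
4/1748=1/437 = 0.00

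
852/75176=213/18794=0.01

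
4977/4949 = 1 + 4/707 = 1.01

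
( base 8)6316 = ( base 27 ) 4DB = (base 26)4m2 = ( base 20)83i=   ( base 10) 3278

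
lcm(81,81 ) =81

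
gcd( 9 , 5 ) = 1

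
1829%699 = 431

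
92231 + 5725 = 97956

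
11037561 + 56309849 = 67347410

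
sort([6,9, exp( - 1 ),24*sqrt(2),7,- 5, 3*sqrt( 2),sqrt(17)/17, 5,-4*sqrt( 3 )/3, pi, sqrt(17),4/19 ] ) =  [ - 5, - 4*sqrt( 3 ) /3,4/19,sqrt( 17)/17, exp( - 1),pi,  sqrt(17 ), 3*sqrt(2),  5,  6, 7,  9, 24*sqrt(2)]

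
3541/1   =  3541 = 3541.00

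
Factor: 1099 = 7^1*157^1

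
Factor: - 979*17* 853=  - 11^1*17^1 * 89^1 *853^1=-14196479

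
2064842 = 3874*533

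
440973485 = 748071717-307098232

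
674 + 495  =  1169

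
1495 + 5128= 6623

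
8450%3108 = 2234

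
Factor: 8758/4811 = 2^1*17^(  -  1)* 29^1 * 151^1 * 283^ ( - 1 )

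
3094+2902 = 5996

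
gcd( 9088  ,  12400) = 16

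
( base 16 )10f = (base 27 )a1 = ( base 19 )e5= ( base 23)BI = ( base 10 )271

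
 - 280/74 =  -140/37=- 3.78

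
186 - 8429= - 8243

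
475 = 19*25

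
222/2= 111 = 111.00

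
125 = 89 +36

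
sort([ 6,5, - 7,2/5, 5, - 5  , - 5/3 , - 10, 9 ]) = [  -  10,- 7,-5, - 5/3, 2/5,5, 5, 6,9]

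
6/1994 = 3/997 = 0.00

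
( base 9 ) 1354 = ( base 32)vt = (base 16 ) 3FD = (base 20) 2b1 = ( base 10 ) 1021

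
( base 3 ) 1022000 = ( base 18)2G9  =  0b1110110001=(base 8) 1661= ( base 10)945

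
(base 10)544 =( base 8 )1040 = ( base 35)FJ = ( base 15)264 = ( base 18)1c4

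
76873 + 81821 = 158694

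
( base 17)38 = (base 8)73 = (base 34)1p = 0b111011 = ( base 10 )59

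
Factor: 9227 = 9227^1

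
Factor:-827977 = -23^1*35999^1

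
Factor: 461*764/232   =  2^ ( - 1 )*29^( - 1)*191^1*461^1 = 88051/58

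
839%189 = 83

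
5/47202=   5/47202  =  0.00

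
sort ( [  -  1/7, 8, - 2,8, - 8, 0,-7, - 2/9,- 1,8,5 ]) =[ - 8, - 7, - 2,-1, - 2/9,-1/7, 0 , 5, 8, 8,8 ] 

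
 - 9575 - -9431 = -144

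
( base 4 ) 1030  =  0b1001100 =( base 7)136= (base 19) 40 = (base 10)76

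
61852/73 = 61852/73= 847.29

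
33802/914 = 36  +  449/457 = 36.98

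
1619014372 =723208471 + 895805901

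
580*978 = 567240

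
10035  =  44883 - 34848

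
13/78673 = 13/78673= 0.00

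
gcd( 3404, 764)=4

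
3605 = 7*515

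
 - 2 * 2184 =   -  4368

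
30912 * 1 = 30912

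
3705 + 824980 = 828685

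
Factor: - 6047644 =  - 2^2*1511911^1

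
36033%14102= 7829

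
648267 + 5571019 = 6219286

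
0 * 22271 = 0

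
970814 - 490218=480596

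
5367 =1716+3651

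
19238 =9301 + 9937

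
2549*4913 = 12523237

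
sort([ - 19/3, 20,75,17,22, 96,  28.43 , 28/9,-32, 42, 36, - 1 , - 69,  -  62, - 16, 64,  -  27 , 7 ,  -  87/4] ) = [  -  69,-62, - 32, - 27, - 87/4, - 16, - 19/3,  -  1, 28/9,7,17, 20, 22,28.43 , 36, 42,64,75 , 96]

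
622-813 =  - 191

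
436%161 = 114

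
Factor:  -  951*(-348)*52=17209296= 2^4*3^2*13^1*29^1*317^1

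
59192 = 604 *98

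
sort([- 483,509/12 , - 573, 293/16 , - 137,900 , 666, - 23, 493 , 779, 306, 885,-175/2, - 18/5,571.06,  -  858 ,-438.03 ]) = [ - 858, - 573, -483, - 438.03,  -  137, - 175/2,- 23,-18/5,293/16 , 509/12,306  ,  493,571.06, 666,779,885 , 900 ] 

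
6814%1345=89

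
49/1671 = 49/1671=   0.03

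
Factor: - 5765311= - 43^1 * 134077^1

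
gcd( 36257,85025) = 1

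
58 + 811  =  869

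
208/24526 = 104/12263 = 0.01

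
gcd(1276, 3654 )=58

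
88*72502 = 6380176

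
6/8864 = 3/4432= 0.00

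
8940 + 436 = 9376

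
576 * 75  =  43200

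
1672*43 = 71896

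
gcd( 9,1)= 1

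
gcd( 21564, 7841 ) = 1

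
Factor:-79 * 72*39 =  - 221832 = -2^3*3^3*13^1*79^1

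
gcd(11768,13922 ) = 2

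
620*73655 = 45666100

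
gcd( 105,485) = 5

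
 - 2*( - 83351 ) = 166702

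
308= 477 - 169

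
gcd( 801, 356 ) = 89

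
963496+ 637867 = 1601363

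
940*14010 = 13169400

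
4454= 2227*2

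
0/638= 0= 0.00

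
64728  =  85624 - 20896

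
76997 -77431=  - 434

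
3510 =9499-5989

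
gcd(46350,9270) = 9270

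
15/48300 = 1/3220 =0.00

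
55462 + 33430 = 88892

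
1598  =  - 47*( - 34) 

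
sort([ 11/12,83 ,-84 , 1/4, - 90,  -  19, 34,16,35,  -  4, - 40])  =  [ - 90, - 84, - 40, - 19, - 4, 1/4,11/12,16,34, 35,83]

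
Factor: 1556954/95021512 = 778477/47510756 = 2^( - 2)*7^1* 139^( - 1)*85451^( - 1)*111211^1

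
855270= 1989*430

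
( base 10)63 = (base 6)143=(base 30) 23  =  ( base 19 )36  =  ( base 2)111111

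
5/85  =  1/17=0.06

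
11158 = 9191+1967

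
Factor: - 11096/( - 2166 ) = 2^2*3^( - 1)*19^(  -  1)*73^1 = 292/57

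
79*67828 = 5358412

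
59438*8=475504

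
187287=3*62429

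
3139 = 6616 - 3477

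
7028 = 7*1004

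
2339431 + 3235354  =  5574785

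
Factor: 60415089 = 3^1 * 7^2*23^1*107^1 *167^1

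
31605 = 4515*7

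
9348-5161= 4187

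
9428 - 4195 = 5233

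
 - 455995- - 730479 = 274484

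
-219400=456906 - 676306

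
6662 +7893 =14555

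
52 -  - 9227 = 9279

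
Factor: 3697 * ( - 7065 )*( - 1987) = 3^2*  5^1*157^1*1987^1*3697^1 = 51899059035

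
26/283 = 26/283 = 0.09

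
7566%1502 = 56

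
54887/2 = 27443 + 1/2=27443.50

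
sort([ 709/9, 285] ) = [709/9,285]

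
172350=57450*3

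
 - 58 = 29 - 87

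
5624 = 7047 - 1423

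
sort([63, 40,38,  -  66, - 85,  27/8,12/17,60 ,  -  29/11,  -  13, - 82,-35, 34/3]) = [ - 85,-82,-66, - 35,-13,  -  29/11, 12/17,  27/8, 34/3,38,  40,60,63 ] 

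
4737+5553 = 10290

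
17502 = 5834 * 3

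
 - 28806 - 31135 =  - 59941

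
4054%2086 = 1968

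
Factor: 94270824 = 2^3*3^3*436439^1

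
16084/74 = 217 + 13/37 = 217.35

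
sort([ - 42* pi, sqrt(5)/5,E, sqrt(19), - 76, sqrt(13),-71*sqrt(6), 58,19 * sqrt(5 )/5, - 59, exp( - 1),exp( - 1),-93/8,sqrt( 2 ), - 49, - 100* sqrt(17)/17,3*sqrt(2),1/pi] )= [ - 71 * sqrt( 6), - 42*pi,-76,-59, - 49, - 100*sqrt(17)/17, - 93/8, 1/pi, exp( - 1),exp ( - 1),sqrt ( 5 )/5,sqrt(2 ), E,sqrt(13),  3 * sqrt( 2),  sqrt(19 ) , 19*sqrt(5)/5,58] 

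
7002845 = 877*7985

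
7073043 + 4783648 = 11856691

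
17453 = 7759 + 9694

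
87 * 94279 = 8202273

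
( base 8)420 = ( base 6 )1132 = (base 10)272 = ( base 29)9b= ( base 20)DC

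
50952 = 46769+4183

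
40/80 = 1/2 = 0.50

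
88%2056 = 88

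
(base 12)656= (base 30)110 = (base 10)930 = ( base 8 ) 1642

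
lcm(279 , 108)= 3348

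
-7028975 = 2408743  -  9437718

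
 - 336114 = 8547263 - 8883377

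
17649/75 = 5883/25= 235.32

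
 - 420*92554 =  - 38872680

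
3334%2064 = 1270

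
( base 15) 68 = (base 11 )8a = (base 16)62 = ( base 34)2U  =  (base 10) 98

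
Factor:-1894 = - 2^1*947^1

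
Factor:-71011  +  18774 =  - 52237 = - 52237^1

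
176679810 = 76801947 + 99877863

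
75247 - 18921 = 56326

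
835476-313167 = 522309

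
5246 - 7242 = -1996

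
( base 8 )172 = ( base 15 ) 82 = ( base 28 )4A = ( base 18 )6e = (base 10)122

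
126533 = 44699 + 81834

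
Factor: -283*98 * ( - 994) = 27567596 = 2^2*7^3* 71^1* 283^1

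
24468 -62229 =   -  37761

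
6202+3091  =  9293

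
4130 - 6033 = - 1903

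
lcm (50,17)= 850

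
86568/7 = 86568/7 =12366.86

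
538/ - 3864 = - 1+1663/1932  =  - 0.14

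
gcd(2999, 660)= 1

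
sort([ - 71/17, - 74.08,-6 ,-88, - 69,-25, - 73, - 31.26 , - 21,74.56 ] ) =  [ -88,-74.08,-73,- 69,-31.26,-25,-21, - 6, - 71/17,74.56]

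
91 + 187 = 278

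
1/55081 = 1/55081=0.00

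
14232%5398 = 3436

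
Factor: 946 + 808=1754 = 2^1*877^1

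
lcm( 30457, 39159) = 274113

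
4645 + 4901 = 9546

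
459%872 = 459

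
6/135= 2/45 = 0.04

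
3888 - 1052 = 2836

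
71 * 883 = 62693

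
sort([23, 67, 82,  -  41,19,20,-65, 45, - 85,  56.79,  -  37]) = [ - 85, - 65,-41,-37,  19, 20, 23,  45,56.79,67, 82 ]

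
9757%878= 99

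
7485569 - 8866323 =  - 1380754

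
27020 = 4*6755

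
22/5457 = 22/5457  =  0.00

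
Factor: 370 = 2^1 * 5^1 * 37^1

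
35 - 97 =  - 62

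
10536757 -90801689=-80264932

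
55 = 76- 21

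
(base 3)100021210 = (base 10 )6771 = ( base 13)310b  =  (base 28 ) 8HN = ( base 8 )15163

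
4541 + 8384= 12925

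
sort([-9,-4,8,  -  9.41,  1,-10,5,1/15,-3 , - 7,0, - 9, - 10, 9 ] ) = [-10, - 10,-9.41,  -  9, - 9 ,-7,  -  4,-3,0,  1/15, 1,5,8,9] 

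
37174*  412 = 15315688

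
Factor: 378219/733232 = 2^( - 4)*3^1 *139^1*907^1 * 45827^ ( - 1) 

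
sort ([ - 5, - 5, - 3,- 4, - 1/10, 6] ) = [ - 5 ,- 5, - 4,- 3 ,  -  1/10, 6 ] 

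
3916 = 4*979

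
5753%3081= 2672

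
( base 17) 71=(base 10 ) 120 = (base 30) 40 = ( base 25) 4k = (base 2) 1111000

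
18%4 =2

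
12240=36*340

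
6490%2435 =1620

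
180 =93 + 87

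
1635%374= 139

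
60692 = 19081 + 41611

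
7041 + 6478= 13519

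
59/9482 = 59/9482 = 0.01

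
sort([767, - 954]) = [ - 954, 767]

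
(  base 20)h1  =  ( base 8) 525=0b101010101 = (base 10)341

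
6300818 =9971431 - 3670613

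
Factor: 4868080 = 2^4*5^1 * 7^1*8693^1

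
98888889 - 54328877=44560012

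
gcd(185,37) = 37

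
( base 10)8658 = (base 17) 1CG5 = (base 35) 72d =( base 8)20722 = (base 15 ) 2873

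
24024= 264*91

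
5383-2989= 2394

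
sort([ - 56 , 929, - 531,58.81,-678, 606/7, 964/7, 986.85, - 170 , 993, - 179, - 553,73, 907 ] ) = [ - 678,-553, - 531, - 179, - 170 , - 56, 58.81, 73,606/7, 964/7, 907, 929,986.85,  993]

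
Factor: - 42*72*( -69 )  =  208656 = 2^4*3^4*7^1  *  23^1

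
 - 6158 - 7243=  - 13401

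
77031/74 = 77031/74 = 1040.96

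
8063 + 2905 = 10968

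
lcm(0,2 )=0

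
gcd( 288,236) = 4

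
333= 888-555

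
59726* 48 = 2866848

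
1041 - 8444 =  - 7403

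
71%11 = 5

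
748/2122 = 374/1061 = 0.35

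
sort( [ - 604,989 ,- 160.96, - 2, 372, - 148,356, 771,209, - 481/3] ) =[ - 604, -160.96, - 481/3, -148, - 2,209,356,372, 771 , 989] 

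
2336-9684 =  - 7348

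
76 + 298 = 374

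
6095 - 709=5386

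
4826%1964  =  898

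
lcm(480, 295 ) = 28320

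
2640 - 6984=  -  4344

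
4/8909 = 4/8909 = 0.00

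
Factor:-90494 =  - 2^1*45247^1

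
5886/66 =981/11  =  89.18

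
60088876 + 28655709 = 88744585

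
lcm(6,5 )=30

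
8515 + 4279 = 12794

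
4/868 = 1/217 = 0.00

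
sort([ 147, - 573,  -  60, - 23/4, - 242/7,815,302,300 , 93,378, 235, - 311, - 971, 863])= [ - 971, - 573, - 311,-60, - 242/7, - 23/4,93, 147, 235,300,302,378,815, 863]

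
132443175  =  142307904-9864729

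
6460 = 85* 76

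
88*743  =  65384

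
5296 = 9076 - 3780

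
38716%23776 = 14940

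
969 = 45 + 924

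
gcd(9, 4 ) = 1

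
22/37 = 22/37 = 0.59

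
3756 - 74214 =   -  70458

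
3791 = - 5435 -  - 9226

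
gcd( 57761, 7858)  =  1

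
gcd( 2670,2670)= 2670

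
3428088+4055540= 7483628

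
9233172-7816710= 1416462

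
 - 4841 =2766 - 7607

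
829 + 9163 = 9992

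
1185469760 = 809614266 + 375855494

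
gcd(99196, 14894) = 2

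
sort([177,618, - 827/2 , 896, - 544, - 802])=[-802, - 544, - 827/2,177  ,  618,896]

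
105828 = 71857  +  33971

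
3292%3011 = 281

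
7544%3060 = 1424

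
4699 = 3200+1499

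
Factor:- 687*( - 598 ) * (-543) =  - 223078518 = -  2^1*3^2*13^1*23^1*181^1 * 229^1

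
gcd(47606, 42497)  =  13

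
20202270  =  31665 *638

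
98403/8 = 12300+3/8 = 12300.38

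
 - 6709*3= - 20127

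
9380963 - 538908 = 8842055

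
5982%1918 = 228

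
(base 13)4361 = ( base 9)13765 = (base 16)249E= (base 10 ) 9374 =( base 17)1f77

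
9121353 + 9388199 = 18509552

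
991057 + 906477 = 1897534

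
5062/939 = 5+367/939 = 5.39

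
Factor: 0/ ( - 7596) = 0^1 = 0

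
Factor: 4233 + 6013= 2^1*47^1  *  109^1= 10246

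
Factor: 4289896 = 2^3*13^2*19^1 *167^1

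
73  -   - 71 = 144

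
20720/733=20720/733 = 28.27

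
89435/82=1090 +55/82 = 1090.67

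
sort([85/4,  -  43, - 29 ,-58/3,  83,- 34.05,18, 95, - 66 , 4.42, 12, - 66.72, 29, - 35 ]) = [ - 66.72, - 66, - 43, - 35, - 34.05, - 29,-58/3, 4.42,12, 18, 85/4,29,83  ,  95]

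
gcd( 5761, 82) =1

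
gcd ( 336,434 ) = 14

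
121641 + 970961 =1092602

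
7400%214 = 124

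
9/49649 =9/49649 =0.00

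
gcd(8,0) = 8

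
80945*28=2266460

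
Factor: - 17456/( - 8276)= 4364/2069 = 2^2*1091^1*2069^( - 1)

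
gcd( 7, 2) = 1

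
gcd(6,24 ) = 6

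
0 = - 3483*0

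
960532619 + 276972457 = 1237505076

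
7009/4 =7009/4 = 1752.25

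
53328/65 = 820 + 28/65 = 820.43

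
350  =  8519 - 8169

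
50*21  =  1050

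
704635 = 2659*265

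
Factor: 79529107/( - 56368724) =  - 2^( - 2)*7^2*29^1*2819^( - 1)*4999^ (-1)*55967^1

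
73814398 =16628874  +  57185524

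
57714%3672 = 2634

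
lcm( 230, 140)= 3220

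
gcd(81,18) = 9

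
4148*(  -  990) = - 4106520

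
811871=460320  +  351551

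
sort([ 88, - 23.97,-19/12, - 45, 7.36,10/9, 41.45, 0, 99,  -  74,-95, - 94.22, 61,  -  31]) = [ - 95,  -  94.22, - 74, - 45,  -  31, - 23.97, - 19/12,0, 10/9, 7.36,41.45, 61, 88, 99 ] 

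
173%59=55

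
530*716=379480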